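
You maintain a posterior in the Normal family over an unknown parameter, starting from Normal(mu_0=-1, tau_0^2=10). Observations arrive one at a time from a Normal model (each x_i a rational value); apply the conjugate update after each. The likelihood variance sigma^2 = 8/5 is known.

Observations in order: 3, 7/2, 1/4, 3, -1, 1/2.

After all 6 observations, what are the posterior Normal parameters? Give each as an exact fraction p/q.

mu_0=909/616, tau_0^2=20/77

obs 1: x=3 → posterior Normal(71/29, 40/29)
obs 2: x=7/2 → posterior Normal(317/108, 20/27)
obs 3: x=1/4 → posterior Normal(659/316, 40/79)
obs 4: x=3 → posterior Normal(959/416, 5/13)
obs 5: x=-1 → posterior Normal(859/516, 40/129)
obs 6: x=1/2 → posterior Normal(909/616, 20/77)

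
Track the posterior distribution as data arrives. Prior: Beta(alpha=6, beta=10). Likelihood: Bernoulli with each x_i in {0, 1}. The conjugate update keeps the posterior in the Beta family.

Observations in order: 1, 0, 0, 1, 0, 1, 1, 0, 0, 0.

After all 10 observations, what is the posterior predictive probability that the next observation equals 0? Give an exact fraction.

obs 1: x=1 → posterior Beta(7, 10)
obs 2: x=0 → posterior Beta(7, 11)
obs 3: x=0 → posterior Beta(7, 12)
obs 4: x=1 → posterior Beta(8, 12)
obs 5: x=0 → posterior Beta(8, 13)
obs 6: x=1 → posterior Beta(9, 13)
obs 7: x=1 → posterior Beta(10, 13)
obs 8: x=0 → posterior Beta(10, 14)
obs 9: x=0 → posterior Beta(10, 15)
obs 10: x=0 → posterior Beta(10, 16)

8/13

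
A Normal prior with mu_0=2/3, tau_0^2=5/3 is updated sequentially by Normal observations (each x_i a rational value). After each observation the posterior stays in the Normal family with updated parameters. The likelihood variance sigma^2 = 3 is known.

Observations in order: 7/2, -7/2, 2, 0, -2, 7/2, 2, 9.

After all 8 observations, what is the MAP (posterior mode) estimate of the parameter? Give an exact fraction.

157/98

obs 1: x=7/2 → posterior Normal(47/28, 15/14)
obs 2: x=-7/2 → posterior Normal(6/19, 15/19)
obs 3: x=2 → posterior Normal(2/3, 5/8)
obs 4: x=0 → posterior Normal(16/29, 15/29)
obs 5: x=-2 → posterior Normal(3/17, 15/34)
obs 6: x=7/2 → posterior Normal(47/78, 5/13)
obs 7: x=2 → posterior Normal(67/88, 15/44)
obs 8: x=9 → posterior Normal(157/98, 15/49)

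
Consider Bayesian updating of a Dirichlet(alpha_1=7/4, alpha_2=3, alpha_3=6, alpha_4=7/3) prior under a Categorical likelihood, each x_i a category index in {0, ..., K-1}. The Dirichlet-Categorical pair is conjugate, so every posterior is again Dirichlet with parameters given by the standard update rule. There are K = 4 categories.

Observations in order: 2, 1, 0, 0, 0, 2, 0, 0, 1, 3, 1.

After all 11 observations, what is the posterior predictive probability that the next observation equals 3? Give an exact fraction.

obs 1: x=2 → posterior Dirichlet(7/4, 3, 7, 7/3)
obs 2: x=1 → posterior Dirichlet(7/4, 4, 7, 7/3)
obs 3: x=0 → posterior Dirichlet(11/4, 4, 7, 7/3)
obs 4: x=0 → posterior Dirichlet(15/4, 4, 7, 7/3)
obs 5: x=0 → posterior Dirichlet(19/4, 4, 7, 7/3)
obs 6: x=2 → posterior Dirichlet(19/4, 4, 8, 7/3)
obs 7: x=0 → posterior Dirichlet(23/4, 4, 8, 7/3)
obs 8: x=0 → posterior Dirichlet(27/4, 4, 8, 7/3)
obs 9: x=1 → posterior Dirichlet(27/4, 5, 8, 7/3)
obs 10: x=3 → posterior Dirichlet(27/4, 5, 8, 10/3)
obs 11: x=1 → posterior Dirichlet(27/4, 6, 8, 10/3)

40/289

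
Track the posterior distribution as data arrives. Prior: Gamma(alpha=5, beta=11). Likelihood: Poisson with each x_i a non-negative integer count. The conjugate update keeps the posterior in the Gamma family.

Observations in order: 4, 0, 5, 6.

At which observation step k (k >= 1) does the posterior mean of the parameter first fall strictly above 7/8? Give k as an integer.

k = 3

obs 1: x=4 → posterior Gamma(9, 12)
obs 2: x=0 → posterior Gamma(9, 13)
obs 3: x=5 → posterior Gamma(14, 14)
obs 4: x=6 → posterior Gamma(20, 15)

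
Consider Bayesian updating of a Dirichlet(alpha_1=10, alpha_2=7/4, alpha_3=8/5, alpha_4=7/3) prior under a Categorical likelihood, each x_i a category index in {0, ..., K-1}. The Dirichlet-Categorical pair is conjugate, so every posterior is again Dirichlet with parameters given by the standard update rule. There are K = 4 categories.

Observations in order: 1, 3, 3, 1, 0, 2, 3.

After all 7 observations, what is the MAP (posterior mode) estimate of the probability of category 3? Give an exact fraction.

260/1121

obs 1: x=1 → posterior Dirichlet(10, 11/4, 8/5, 7/3)
obs 2: x=3 → posterior Dirichlet(10, 11/4, 8/5, 10/3)
obs 3: x=3 → posterior Dirichlet(10, 11/4, 8/5, 13/3)
obs 4: x=1 → posterior Dirichlet(10, 15/4, 8/5, 13/3)
obs 5: x=0 → posterior Dirichlet(11, 15/4, 8/5, 13/3)
obs 6: x=2 → posterior Dirichlet(11, 15/4, 13/5, 13/3)
obs 7: x=3 → posterior Dirichlet(11, 15/4, 13/5, 16/3)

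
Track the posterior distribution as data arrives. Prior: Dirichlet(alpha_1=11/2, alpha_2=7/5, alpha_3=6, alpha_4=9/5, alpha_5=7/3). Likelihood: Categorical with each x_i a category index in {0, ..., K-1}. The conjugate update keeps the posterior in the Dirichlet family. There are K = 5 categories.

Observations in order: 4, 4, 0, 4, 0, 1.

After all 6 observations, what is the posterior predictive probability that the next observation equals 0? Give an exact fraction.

225/691

obs 1: x=4 → posterior Dirichlet(11/2, 7/5, 6, 9/5, 10/3)
obs 2: x=4 → posterior Dirichlet(11/2, 7/5, 6, 9/5, 13/3)
obs 3: x=0 → posterior Dirichlet(13/2, 7/5, 6, 9/5, 13/3)
obs 4: x=4 → posterior Dirichlet(13/2, 7/5, 6, 9/5, 16/3)
obs 5: x=0 → posterior Dirichlet(15/2, 7/5, 6, 9/5, 16/3)
obs 6: x=1 → posterior Dirichlet(15/2, 12/5, 6, 9/5, 16/3)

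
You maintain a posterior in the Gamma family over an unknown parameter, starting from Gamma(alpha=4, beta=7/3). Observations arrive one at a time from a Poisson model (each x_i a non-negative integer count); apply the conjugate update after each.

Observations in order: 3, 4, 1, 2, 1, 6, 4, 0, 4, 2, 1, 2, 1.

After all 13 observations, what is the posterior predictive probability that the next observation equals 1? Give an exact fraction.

obs 1: x=3 → posterior Gamma(7, 10/3)
obs 2: x=4 → posterior Gamma(11, 13/3)
obs 3: x=1 → posterior Gamma(12, 16/3)
obs 4: x=2 → posterior Gamma(14, 19/3)
obs 5: x=1 → posterior Gamma(15, 22/3)
obs 6: x=6 → posterior Gamma(21, 25/3)
obs 7: x=4 → posterior Gamma(25, 28/3)
obs 8: x=0 → posterior Gamma(25, 31/3)
obs 9: x=4 → posterior Gamma(29, 34/3)
obs 10: x=2 → posterior Gamma(31, 37/3)
obs 11: x=1 → posterior Gamma(32, 40/3)
obs 12: x=2 → posterior Gamma(34, 43/3)
obs 13: x=1 → posterior Gamma(35, 46/3)

235838860555697542989957002122718882355104850666146381168640/1004525211269079039999221534496697502180541686174722466474743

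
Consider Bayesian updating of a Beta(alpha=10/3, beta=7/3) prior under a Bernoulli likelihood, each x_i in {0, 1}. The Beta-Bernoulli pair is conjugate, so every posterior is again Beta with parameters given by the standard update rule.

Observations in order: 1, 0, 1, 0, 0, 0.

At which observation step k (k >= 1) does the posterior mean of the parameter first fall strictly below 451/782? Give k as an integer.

obs 1: x=1 → posterior Beta(13/3, 7/3)
obs 2: x=0 → posterior Beta(13/3, 10/3)
obs 3: x=1 → posterior Beta(16/3, 10/3)
obs 4: x=0 → posterior Beta(16/3, 13/3)
obs 5: x=0 → posterior Beta(16/3, 16/3)
obs 6: x=0 → posterior Beta(16/3, 19/3)

k = 2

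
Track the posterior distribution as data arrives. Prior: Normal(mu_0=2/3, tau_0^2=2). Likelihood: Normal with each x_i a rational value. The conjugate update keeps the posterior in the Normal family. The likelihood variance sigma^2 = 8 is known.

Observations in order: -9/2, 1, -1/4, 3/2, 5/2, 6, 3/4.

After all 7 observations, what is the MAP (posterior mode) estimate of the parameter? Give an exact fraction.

29/33

obs 1: x=-9/2 → posterior Normal(-11/30, 8/5)
obs 2: x=1 → posterior Normal(-5/36, 4/3)
obs 3: x=-1/4 → posterior Normal(-13/84, 8/7)
obs 4: x=3/2 → posterior Normal(5/96, 1)
obs 5: x=5/2 → posterior Normal(35/108, 8/9)
obs 6: x=6 → posterior Normal(107/120, 4/5)
obs 7: x=3/4 → posterior Normal(29/33, 8/11)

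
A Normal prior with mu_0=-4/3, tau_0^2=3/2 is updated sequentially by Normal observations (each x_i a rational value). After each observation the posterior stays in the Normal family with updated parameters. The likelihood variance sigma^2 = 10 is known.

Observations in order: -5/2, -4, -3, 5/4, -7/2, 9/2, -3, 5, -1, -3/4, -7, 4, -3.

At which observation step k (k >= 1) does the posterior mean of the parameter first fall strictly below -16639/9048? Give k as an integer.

k = 3

obs 1: x=-5/2 → posterior Normal(-205/138, 30/23)
obs 2: x=-4 → posterior Normal(-277/156, 15/13)
obs 3: x=-3 → posterior Normal(-331/174, 30/29)
obs 4: x=5/4 → posterior Normal(-617/384, 15/16)
obs 5: x=-7/2 → posterior Normal(-743/420, 6/7)
obs 6: x=9/2 → posterior Normal(-581/456, 15/19)
obs 7: x=-3 → posterior Normal(-689/492, 30/41)
obs 8: x=5 → posterior Normal(-509/528, 15/22)
obs 9: x=-1 → posterior Normal(-545/564, 30/47)
obs 10: x=-3/4 → posterior Normal(-143/150, 3/5)
obs 11: x=-7 → posterior Normal(-206/159, 30/53)
obs 12: x=4 → posterior Normal(-85/84, 15/28)
obs 13: x=-3 → posterior Normal(-197/177, 30/59)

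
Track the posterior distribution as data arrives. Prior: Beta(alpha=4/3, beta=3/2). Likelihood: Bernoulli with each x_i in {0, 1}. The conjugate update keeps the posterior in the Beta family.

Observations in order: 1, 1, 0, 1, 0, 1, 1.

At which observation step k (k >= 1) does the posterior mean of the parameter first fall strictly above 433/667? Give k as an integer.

k = 2

obs 1: x=1 → posterior Beta(7/3, 3/2)
obs 2: x=1 → posterior Beta(10/3, 3/2)
obs 3: x=0 → posterior Beta(10/3, 5/2)
obs 4: x=1 → posterior Beta(13/3, 5/2)
obs 5: x=0 → posterior Beta(13/3, 7/2)
obs 6: x=1 → posterior Beta(16/3, 7/2)
obs 7: x=1 → posterior Beta(19/3, 7/2)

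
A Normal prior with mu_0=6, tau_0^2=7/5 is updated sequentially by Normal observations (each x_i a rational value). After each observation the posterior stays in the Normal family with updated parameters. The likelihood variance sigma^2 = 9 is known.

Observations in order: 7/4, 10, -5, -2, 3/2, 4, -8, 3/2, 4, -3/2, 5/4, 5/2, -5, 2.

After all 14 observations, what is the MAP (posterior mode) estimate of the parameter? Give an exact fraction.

29/13

obs 1: x=7/4 → posterior Normal(1129/208, 63/52)
obs 2: x=10 → posterior Normal(1409/236, 63/59)
obs 3: x=-5 → posterior Normal(423/88, 21/22)
obs 4: x=-2 → posterior Normal(1213/292, 63/73)
obs 5: x=3/2 → posterior Normal(251/64, 63/80)
obs 6: x=4 → posterior Normal(1367/348, 21/29)
obs 7: x=-8 → posterior Normal(1143/376, 63/94)
obs 8: x=3/2 → posterior Normal(1185/404, 63/101)
obs 9: x=4 → posterior Normal(1297/432, 7/12)
obs 10: x=-3/2 → posterior Normal(251/92, 63/115)
obs 11: x=5/4 → posterior Normal(645/244, 63/122)
obs 12: x=5/2 → posterior Normal(340/129, 21/43)
obs 13: x=-5 → posterior Normal(305/136, 63/136)
obs 14: x=2 → posterior Normal(29/13, 63/143)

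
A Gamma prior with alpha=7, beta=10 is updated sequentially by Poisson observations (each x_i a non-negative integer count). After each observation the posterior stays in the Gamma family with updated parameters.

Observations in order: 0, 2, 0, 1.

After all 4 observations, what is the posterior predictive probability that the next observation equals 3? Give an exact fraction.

12727204818944/389239013671875

obs 1: x=0 → posterior Gamma(7, 11)
obs 2: x=2 → posterior Gamma(9, 12)
obs 3: x=0 → posterior Gamma(9, 13)
obs 4: x=1 → posterior Gamma(10, 14)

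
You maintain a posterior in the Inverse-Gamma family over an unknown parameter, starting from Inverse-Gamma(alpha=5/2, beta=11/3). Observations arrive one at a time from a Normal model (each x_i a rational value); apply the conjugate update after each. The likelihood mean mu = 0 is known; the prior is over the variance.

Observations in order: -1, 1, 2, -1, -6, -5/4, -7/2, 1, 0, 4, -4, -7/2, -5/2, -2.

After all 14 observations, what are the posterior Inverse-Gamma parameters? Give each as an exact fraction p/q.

alpha=19/2, beta=5743/96

obs 1: x=-1 → posterior Inverse-Gamma(3, 25/6)
obs 2: x=1 → posterior Inverse-Gamma(7/2, 14/3)
obs 3: x=2 → posterior Inverse-Gamma(4, 20/3)
obs 4: x=-1 → posterior Inverse-Gamma(9/2, 43/6)
obs 5: x=-6 → posterior Inverse-Gamma(5, 151/6)
obs 6: x=-5/4 → posterior Inverse-Gamma(11/2, 2491/96)
obs 7: x=-7/2 → posterior Inverse-Gamma(6, 3079/96)
obs 8: x=1 → posterior Inverse-Gamma(13/2, 3127/96)
obs 9: x=0 → posterior Inverse-Gamma(7, 3127/96)
obs 10: x=4 → posterior Inverse-Gamma(15/2, 3895/96)
obs 11: x=-4 → posterior Inverse-Gamma(8, 4663/96)
obs 12: x=-7/2 → posterior Inverse-Gamma(17/2, 5251/96)
obs 13: x=-5/2 → posterior Inverse-Gamma(9, 5551/96)
obs 14: x=-2 → posterior Inverse-Gamma(19/2, 5743/96)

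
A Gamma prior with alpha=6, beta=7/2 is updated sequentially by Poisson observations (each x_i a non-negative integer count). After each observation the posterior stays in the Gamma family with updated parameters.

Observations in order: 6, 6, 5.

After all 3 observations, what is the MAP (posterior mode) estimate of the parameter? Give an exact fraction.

obs 1: x=6 → posterior Gamma(12, 9/2)
obs 2: x=6 → posterior Gamma(18, 11/2)
obs 3: x=5 → posterior Gamma(23, 13/2)

44/13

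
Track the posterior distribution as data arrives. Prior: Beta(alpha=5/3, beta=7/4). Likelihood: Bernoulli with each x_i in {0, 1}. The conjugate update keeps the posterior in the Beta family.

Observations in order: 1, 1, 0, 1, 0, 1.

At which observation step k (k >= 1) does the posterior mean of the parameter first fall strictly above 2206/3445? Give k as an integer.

obs 1: x=1 → posterior Beta(8/3, 7/4)
obs 2: x=1 → posterior Beta(11/3, 7/4)
obs 3: x=0 → posterior Beta(11/3, 11/4)
obs 4: x=1 → posterior Beta(14/3, 11/4)
obs 5: x=0 → posterior Beta(14/3, 15/4)
obs 6: x=1 → posterior Beta(17/3, 15/4)

k = 2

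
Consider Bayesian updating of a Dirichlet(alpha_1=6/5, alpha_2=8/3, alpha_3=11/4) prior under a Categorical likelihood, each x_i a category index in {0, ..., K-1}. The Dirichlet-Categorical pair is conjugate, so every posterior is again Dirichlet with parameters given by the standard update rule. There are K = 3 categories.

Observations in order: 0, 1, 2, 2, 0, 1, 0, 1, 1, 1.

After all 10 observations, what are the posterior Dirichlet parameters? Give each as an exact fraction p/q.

obs 1: x=0 → posterior Dirichlet(11/5, 8/3, 11/4)
obs 2: x=1 → posterior Dirichlet(11/5, 11/3, 11/4)
obs 3: x=2 → posterior Dirichlet(11/5, 11/3, 15/4)
obs 4: x=2 → posterior Dirichlet(11/5, 11/3, 19/4)
obs 5: x=0 → posterior Dirichlet(16/5, 11/3, 19/4)
obs 6: x=1 → posterior Dirichlet(16/5, 14/3, 19/4)
obs 7: x=0 → posterior Dirichlet(21/5, 14/3, 19/4)
obs 8: x=1 → posterior Dirichlet(21/5, 17/3, 19/4)
obs 9: x=1 → posterior Dirichlet(21/5, 20/3, 19/4)
obs 10: x=1 → posterior Dirichlet(21/5, 23/3, 19/4)

alpha_1=21/5, alpha_2=23/3, alpha_3=19/4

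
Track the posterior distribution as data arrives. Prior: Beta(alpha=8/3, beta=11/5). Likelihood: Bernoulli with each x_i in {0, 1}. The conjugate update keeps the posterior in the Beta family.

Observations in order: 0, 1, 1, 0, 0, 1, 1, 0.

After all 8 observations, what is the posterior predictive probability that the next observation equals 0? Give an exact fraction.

obs 1: x=0 → posterior Beta(8/3, 16/5)
obs 2: x=1 → posterior Beta(11/3, 16/5)
obs 3: x=1 → posterior Beta(14/3, 16/5)
obs 4: x=0 → posterior Beta(14/3, 21/5)
obs 5: x=0 → posterior Beta(14/3, 26/5)
obs 6: x=1 → posterior Beta(17/3, 26/5)
obs 7: x=1 → posterior Beta(20/3, 26/5)
obs 8: x=0 → posterior Beta(20/3, 31/5)

93/193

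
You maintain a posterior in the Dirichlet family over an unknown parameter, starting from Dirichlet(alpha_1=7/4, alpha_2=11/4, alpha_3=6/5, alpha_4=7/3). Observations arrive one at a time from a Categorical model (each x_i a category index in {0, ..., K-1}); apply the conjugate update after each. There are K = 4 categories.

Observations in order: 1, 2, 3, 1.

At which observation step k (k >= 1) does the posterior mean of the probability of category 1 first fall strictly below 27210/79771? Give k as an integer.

k = 3

obs 1: x=1 → posterior Dirichlet(7/4, 15/4, 6/5, 7/3)
obs 2: x=2 → posterior Dirichlet(7/4, 15/4, 11/5, 7/3)
obs 3: x=3 → posterior Dirichlet(7/4, 15/4, 11/5, 10/3)
obs 4: x=1 → posterior Dirichlet(7/4, 19/4, 11/5, 10/3)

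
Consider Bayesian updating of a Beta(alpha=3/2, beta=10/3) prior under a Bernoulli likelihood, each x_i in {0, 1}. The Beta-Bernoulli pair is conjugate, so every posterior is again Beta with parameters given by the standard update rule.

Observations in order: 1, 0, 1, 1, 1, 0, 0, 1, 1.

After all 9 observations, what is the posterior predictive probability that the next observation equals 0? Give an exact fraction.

obs 1: x=1 → posterior Beta(5/2, 10/3)
obs 2: x=0 → posterior Beta(5/2, 13/3)
obs 3: x=1 → posterior Beta(7/2, 13/3)
obs 4: x=1 → posterior Beta(9/2, 13/3)
obs 5: x=1 → posterior Beta(11/2, 13/3)
obs 6: x=0 → posterior Beta(11/2, 16/3)
obs 7: x=0 → posterior Beta(11/2, 19/3)
obs 8: x=1 → posterior Beta(13/2, 19/3)
obs 9: x=1 → posterior Beta(15/2, 19/3)

38/83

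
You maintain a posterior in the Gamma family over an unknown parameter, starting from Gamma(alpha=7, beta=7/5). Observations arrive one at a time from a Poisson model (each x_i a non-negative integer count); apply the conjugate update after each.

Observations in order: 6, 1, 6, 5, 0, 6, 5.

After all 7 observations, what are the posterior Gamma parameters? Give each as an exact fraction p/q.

obs 1: x=6 → posterior Gamma(13, 12/5)
obs 2: x=1 → posterior Gamma(14, 17/5)
obs 3: x=6 → posterior Gamma(20, 22/5)
obs 4: x=5 → posterior Gamma(25, 27/5)
obs 5: x=0 → posterior Gamma(25, 32/5)
obs 6: x=6 → posterior Gamma(31, 37/5)
obs 7: x=5 → posterior Gamma(36, 42/5)

alpha=36, beta=42/5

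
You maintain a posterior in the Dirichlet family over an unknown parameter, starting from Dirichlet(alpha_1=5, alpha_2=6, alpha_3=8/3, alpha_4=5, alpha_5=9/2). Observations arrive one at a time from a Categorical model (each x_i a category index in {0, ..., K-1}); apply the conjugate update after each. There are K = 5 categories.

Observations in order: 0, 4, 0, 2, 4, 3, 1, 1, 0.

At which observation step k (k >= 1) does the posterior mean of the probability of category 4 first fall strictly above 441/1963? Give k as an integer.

obs 1: x=0 → posterior Dirichlet(6, 6, 8/3, 5, 9/2)
obs 2: x=4 → posterior Dirichlet(6, 6, 8/3, 5, 11/2)
obs 3: x=0 → posterior Dirichlet(7, 6, 8/3, 5, 11/2)
obs 4: x=2 → posterior Dirichlet(7, 6, 11/3, 5, 11/2)
obs 5: x=4 → posterior Dirichlet(7, 6, 11/3, 5, 13/2)
obs 6: x=3 → posterior Dirichlet(7, 6, 11/3, 6, 13/2)
obs 7: x=1 → posterior Dirichlet(7, 7, 11/3, 6, 13/2)
obs 8: x=1 → posterior Dirichlet(7, 8, 11/3, 6, 13/2)
obs 9: x=0 → posterior Dirichlet(8, 8, 11/3, 6, 13/2)

k = 5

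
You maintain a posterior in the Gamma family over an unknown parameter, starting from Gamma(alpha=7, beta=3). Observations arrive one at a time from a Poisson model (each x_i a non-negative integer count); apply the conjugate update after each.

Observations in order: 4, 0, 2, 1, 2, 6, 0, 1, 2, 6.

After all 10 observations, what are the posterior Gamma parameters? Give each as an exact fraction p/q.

obs 1: x=4 → posterior Gamma(11, 4)
obs 2: x=0 → posterior Gamma(11, 5)
obs 3: x=2 → posterior Gamma(13, 6)
obs 4: x=1 → posterior Gamma(14, 7)
obs 5: x=2 → posterior Gamma(16, 8)
obs 6: x=6 → posterior Gamma(22, 9)
obs 7: x=0 → posterior Gamma(22, 10)
obs 8: x=1 → posterior Gamma(23, 11)
obs 9: x=2 → posterior Gamma(25, 12)
obs 10: x=6 → posterior Gamma(31, 13)

alpha=31, beta=13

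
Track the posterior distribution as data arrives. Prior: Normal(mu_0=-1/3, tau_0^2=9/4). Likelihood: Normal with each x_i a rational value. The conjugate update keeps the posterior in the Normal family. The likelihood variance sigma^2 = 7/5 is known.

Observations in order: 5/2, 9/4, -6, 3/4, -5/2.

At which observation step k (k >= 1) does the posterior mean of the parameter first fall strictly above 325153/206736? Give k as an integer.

k = 2

obs 1: x=5/2 → posterior Normal(619/438, 63/73)
obs 2: x=9/4 → posterior Normal(2453/1416, 63/118)
obs 3: x=-6 → posterior Normal(-787/1956, 63/163)
obs 4: x=3/4 → posterior Normal(-191/1248, 63/208)
obs 5: x=-5/2 → posterior Normal(-433/759, 63/253)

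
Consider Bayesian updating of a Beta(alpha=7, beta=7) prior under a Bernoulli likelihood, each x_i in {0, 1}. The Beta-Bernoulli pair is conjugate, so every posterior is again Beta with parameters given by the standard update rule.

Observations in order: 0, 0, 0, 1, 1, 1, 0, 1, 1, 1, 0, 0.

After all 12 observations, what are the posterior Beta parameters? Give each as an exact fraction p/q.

alpha=13, beta=13

obs 1: x=0 → posterior Beta(7, 8)
obs 2: x=0 → posterior Beta(7, 9)
obs 3: x=0 → posterior Beta(7, 10)
obs 4: x=1 → posterior Beta(8, 10)
obs 5: x=1 → posterior Beta(9, 10)
obs 6: x=1 → posterior Beta(10, 10)
obs 7: x=0 → posterior Beta(10, 11)
obs 8: x=1 → posterior Beta(11, 11)
obs 9: x=1 → posterior Beta(12, 11)
obs 10: x=1 → posterior Beta(13, 11)
obs 11: x=0 → posterior Beta(13, 12)
obs 12: x=0 → posterior Beta(13, 13)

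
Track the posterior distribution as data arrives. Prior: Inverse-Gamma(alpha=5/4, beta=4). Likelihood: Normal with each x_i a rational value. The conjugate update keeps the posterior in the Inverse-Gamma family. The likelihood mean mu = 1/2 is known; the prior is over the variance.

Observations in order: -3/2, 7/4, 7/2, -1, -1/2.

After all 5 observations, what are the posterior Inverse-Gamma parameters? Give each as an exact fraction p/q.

obs 1: x=-3/2 → posterior Inverse-Gamma(7/4, 6)
obs 2: x=7/4 → posterior Inverse-Gamma(9/4, 217/32)
obs 3: x=7/2 → posterior Inverse-Gamma(11/4, 361/32)
obs 4: x=-1 → posterior Inverse-Gamma(13/4, 397/32)
obs 5: x=-1/2 → posterior Inverse-Gamma(15/4, 413/32)

alpha=15/4, beta=413/32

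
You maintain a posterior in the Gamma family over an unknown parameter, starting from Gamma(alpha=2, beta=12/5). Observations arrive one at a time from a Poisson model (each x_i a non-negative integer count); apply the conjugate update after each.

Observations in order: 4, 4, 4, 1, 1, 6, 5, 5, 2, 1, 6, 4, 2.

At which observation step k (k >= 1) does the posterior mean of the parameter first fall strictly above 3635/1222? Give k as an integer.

obs 1: x=4 → posterior Gamma(6, 17/5)
obs 2: x=4 → posterior Gamma(10, 22/5)
obs 3: x=4 → posterior Gamma(14, 27/5)
obs 4: x=1 → posterior Gamma(15, 32/5)
obs 5: x=1 → posterior Gamma(16, 37/5)
obs 6: x=6 → posterior Gamma(22, 42/5)
obs 7: x=5 → posterior Gamma(27, 47/5)
obs 8: x=5 → posterior Gamma(32, 52/5)
obs 9: x=2 → posterior Gamma(34, 57/5)
obs 10: x=1 → posterior Gamma(35, 62/5)
obs 11: x=6 → posterior Gamma(41, 67/5)
obs 12: x=4 → posterior Gamma(45, 72/5)
obs 13: x=2 → posterior Gamma(47, 77/5)

k = 8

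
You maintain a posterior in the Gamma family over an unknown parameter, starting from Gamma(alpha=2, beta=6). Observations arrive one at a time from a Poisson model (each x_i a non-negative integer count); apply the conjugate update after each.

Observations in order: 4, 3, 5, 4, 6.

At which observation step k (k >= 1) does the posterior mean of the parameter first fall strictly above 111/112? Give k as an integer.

k = 2

obs 1: x=4 → posterior Gamma(6, 7)
obs 2: x=3 → posterior Gamma(9, 8)
obs 3: x=5 → posterior Gamma(14, 9)
obs 4: x=4 → posterior Gamma(18, 10)
obs 5: x=6 → posterior Gamma(24, 11)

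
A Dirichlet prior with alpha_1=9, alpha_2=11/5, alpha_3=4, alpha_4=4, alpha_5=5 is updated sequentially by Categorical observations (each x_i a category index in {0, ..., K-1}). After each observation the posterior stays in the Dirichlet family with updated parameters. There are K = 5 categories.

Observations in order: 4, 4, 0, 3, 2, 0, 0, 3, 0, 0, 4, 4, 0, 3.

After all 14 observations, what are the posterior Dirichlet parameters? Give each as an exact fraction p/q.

alpha_1=15, alpha_2=11/5, alpha_3=5, alpha_4=7, alpha_5=9

obs 1: x=4 → posterior Dirichlet(9, 11/5, 4, 4, 6)
obs 2: x=4 → posterior Dirichlet(9, 11/5, 4, 4, 7)
obs 3: x=0 → posterior Dirichlet(10, 11/5, 4, 4, 7)
obs 4: x=3 → posterior Dirichlet(10, 11/5, 4, 5, 7)
obs 5: x=2 → posterior Dirichlet(10, 11/5, 5, 5, 7)
obs 6: x=0 → posterior Dirichlet(11, 11/5, 5, 5, 7)
obs 7: x=0 → posterior Dirichlet(12, 11/5, 5, 5, 7)
obs 8: x=3 → posterior Dirichlet(12, 11/5, 5, 6, 7)
obs 9: x=0 → posterior Dirichlet(13, 11/5, 5, 6, 7)
obs 10: x=0 → posterior Dirichlet(14, 11/5, 5, 6, 7)
obs 11: x=4 → posterior Dirichlet(14, 11/5, 5, 6, 8)
obs 12: x=4 → posterior Dirichlet(14, 11/5, 5, 6, 9)
obs 13: x=0 → posterior Dirichlet(15, 11/5, 5, 6, 9)
obs 14: x=3 → posterior Dirichlet(15, 11/5, 5, 7, 9)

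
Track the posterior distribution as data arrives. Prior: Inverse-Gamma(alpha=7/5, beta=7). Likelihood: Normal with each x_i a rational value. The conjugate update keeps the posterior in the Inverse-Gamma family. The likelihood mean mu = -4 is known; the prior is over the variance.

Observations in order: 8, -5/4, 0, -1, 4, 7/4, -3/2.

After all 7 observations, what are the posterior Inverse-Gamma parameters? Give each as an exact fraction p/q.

alpha=49/10, beta=2351/16

obs 1: x=8 → posterior Inverse-Gamma(19/10, 79)
obs 2: x=-5/4 → posterior Inverse-Gamma(12/5, 2649/32)
obs 3: x=0 → posterior Inverse-Gamma(29/10, 2905/32)
obs 4: x=-1 → posterior Inverse-Gamma(17/5, 3049/32)
obs 5: x=4 → posterior Inverse-Gamma(39/10, 4073/32)
obs 6: x=7/4 → posterior Inverse-Gamma(22/5, 2301/16)
obs 7: x=-3/2 → posterior Inverse-Gamma(49/10, 2351/16)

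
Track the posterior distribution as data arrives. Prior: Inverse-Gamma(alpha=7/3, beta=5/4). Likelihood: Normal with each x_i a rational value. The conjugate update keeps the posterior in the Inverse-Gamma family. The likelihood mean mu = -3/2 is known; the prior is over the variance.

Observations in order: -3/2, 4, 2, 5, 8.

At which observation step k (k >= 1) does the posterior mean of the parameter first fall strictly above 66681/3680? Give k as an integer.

obs 1: x=-3/2 → posterior Inverse-Gamma(17/6, 5/4)
obs 2: x=4 → posterior Inverse-Gamma(10/3, 131/8)
obs 3: x=2 → posterior Inverse-Gamma(23/6, 45/2)
obs 4: x=5 → posterior Inverse-Gamma(13/3, 349/8)
obs 5: x=8 → posterior Inverse-Gamma(29/6, 355/4)

k = 5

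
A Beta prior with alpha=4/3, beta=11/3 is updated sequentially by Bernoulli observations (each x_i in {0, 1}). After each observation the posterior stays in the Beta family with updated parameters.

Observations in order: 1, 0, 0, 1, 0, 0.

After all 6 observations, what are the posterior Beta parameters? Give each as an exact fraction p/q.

obs 1: x=1 → posterior Beta(7/3, 11/3)
obs 2: x=0 → posterior Beta(7/3, 14/3)
obs 3: x=0 → posterior Beta(7/3, 17/3)
obs 4: x=1 → posterior Beta(10/3, 17/3)
obs 5: x=0 → posterior Beta(10/3, 20/3)
obs 6: x=0 → posterior Beta(10/3, 23/3)

alpha=10/3, beta=23/3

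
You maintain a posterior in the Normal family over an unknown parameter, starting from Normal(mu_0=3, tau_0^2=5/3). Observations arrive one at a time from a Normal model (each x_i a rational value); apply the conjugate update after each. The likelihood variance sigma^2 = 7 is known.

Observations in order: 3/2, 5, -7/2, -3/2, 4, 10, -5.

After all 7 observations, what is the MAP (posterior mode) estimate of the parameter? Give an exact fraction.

obs 1: x=3/2 → posterior Normal(141/52, 35/26)
obs 2: x=5 → posterior Normal(191/62, 35/31)
obs 3: x=-7/2 → posterior Normal(13/6, 35/36)
obs 4: x=-3/2 → posterior Normal(141/82, 35/41)
obs 5: x=4 → posterior Normal(181/92, 35/46)
obs 6: x=10 → posterior Normal(281/102, 35/51)
obs 7: x=-5 → posterior Normal(33/16, 5/8)

33/16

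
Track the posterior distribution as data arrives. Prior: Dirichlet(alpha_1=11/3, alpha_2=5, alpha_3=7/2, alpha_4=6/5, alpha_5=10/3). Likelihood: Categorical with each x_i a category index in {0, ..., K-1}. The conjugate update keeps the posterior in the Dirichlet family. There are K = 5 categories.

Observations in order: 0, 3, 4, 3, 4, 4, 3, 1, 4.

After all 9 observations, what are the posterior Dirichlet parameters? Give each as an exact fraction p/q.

obs 1: x=0 → posterior Dirichlet(14/3, 5, 7/2, 6/5, 10/3)
obs 2: x=3 → posterior Dirichlet(14/3, 5, 7/2, 11/5, 10/3)
obs 3: x=4 → posterior Dirichlet(14/3, 5, 7/2, 11/5, 13/3)
obs 4: x=3 → posterior Dirichlet(14/3, 5, 7/2, 16/5, 13/3)
obs 5: x=4 → posterior Dirichlet(14/3, 5, 7/2, 16/5, 16/3)
obs 6: x=4 → posterior Dirichlet(14/3, 5, 7/2, 16/5, 19/3)
obs 7: x=3 → posterior Dirichlet(14/3, 5, 7/2, 21/5, 19/3)
obs 8: x=1 → posterior Dirichlet(14/3, 6, 7/2, 21/5, 19/3)
obs 9: x=4 → posterior Dirichlet(14/3, 6, 7/2, 21/5, 22/3)

alpha_1=14/3, alpha_2=6, alpha_3=7/2, alpha_4=21/5, alpha_5=22/3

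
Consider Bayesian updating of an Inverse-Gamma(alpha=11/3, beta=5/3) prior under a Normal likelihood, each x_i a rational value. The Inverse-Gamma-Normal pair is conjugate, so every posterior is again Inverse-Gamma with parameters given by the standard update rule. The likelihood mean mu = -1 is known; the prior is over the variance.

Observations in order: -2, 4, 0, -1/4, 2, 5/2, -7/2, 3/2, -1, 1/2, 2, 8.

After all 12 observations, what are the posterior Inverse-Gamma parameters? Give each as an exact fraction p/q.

obs 1: x=-2 → posterior Inverse-Gamma(25/6, 13/6)
obs 2: x=4 → posterior Inverse-Gamma(14/3, 44/3)
obs 3: x=0 → posterior Inverse-Gamma(31/6, 91/6)
obs 4: x=-1/4 → posterior Inverse-Gamma(17/3, 1483/96)
obs 5: x=2 → posterior Inverse-Gamma(37/6, 1915/96)
obs 6: x=5/2 → posterior Inverse-Gamma(20/3, 2503/96)
obs 7: x=-7/2 → posterior Inverse-Gamma(43/6, 2803/96)
obs 8: x=3/2 → posterior Inverse-Gamma(23/3, 3103/96)
obs 9: x=-1 → posterior Inverse-Gamma(49/6, 3103/96)
obs 10: x=1/2 → posterior Inverse-Gamma(26/3, 3211/96)
obs 11: x=2 → posterior Inverse-Gamma(55/6, 3643/96)
obs 12: x=8 → posterior Inverse-Gamma(29/3, 7531/96)

alpha=29/3, beta=7531/96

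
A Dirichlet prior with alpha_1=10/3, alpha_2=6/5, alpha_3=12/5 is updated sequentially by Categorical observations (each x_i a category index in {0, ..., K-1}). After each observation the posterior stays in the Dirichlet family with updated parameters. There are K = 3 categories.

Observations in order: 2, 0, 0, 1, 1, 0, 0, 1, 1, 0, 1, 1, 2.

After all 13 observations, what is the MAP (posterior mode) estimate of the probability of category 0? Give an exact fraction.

obs 1: x=2 → posterior Dirichlet(10/3, 6/5, 17/5)
obs 2: x=0 → posterior Dirichlet(13/3, 6/5, 17/5)
obs 3: x=0 → posterior Dirichlet(16/3, 6/5, 17/5)
obs 4: x=1 → posterior Dirichlet(16/3, 11/5, 17/5)
obs 5: x=1 → posterior Dirichlet(16/3, 16/5, 17/5)
obs 6: x=0 → posterior Dirichlet(19/3, 16/5, 17/5)
obs 7: x=0 → posterior Dirichlet(22/3, 16/5, 17/5)
obs 8: x=1 → posterior Dirichlet(22/3, 21/5, 17/5)
obs 9: x=1 → posterior Dirichlet(22/3, 26/5, 17/5)
obs 10: x=0 → posterior Dirichlet(25/3, 26/5, 17/5)
obs 11: x=1 → posterior Dirichlet(25/3, 31/5, 17/5)
obs 12: x=1 → posterior Dirichlet(25/3, 36/5, 17/5)
obs 13: x=2 → posterior Dirichlet(25/3, 36/5, 22/5)

55/127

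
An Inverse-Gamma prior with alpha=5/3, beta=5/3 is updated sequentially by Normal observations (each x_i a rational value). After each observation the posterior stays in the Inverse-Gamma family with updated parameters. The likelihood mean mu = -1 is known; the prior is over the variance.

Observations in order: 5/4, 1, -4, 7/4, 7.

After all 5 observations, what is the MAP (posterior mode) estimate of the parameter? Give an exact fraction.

2231/248

obs 1: x=5/4 → posterior Inverse-Gamma(13/6, 403/96)
obs 2: x=1 → posterior Inverse-Gamma(8/3, 595/96)
obs 3: x=-4 → posterior Inverse-Gamma(19/6, 1027/96)
obs 4: x=7/4 → posterior Inverse-Gamma(11/3, 695/48)
obs 5: x=7 → posterior Inverse-Gamma(25/6, 2231/48)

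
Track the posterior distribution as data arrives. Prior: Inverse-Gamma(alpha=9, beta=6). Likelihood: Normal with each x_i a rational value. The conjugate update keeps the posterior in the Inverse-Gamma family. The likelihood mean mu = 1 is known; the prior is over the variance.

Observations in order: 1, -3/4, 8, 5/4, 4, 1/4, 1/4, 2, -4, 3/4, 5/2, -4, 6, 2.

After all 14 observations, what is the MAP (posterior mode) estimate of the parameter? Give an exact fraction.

obs 1: x=1 → posterior Inverse-Gamma(19/2, 6)
obs 2: x=-3/4 → posterior Inverse-Gamma(10, 241/32)
obs 3: x=8 → posterior Inverse-Gamma(21/2, 1025/32)
obs 4: x=5/4 → posterior Inverse-Gamma(11, 513/16)
obs 5: x=4 → posterior Inverse-Gamma(23/2, 585/16)
obs 6: x=1/4 → posterior Inverse-Gamma(12, 1179/32)
obs 7: x=1/4 → posterior Inverse-Gamma(25/2, 297/8)
obs 8: x=2 → posterior Inverse-Gamma(13, 301/8)
obs 9: x=-4 → posterior Inverse-Gamma(27/2, 401/8)
obs 10: x=3/4 → posterior Inverse-Gamma(14, 1605/32)
obs 11: x=5/2 → posterior Inverse-Gamma(29/2, 1641/32)
obs 12: x=-4 → posterior Inverse-Gamma(15, 2041/32)
obs 13: x=6 → posterior Inverse-Gamma(31/2, 2441/32)
obs 14: x=2 → posterior Inverse-Gamma(16, 2457/32)

2457/544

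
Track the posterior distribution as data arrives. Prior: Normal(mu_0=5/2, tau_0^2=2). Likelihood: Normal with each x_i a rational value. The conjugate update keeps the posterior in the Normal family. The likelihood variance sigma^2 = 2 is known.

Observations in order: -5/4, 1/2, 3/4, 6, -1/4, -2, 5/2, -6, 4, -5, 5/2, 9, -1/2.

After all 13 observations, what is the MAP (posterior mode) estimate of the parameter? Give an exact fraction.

51/56

obs 1: x=-5/4 → posterior Normal(5/8, 1)
obs 2: x=1/2 → posterior Normal(7/12, 2/3)
obs 3: x=3/4 → posterior Normal(5/8, 1/2)
obs 4: x=6 → posterior Normal(17/10, 2/5)
obs 5: x=-1/4 → posterior Normal(11/8, 1/3)
obs 6: x=-2 → posterior Normal(25/28, 2/7)
obs 7: x=5/2 → posterior Normal(35/32, 1/4)
obs 8: x=-6 → posterior Normal(11/36, 2/9)
obs 9: x=4 → posterior Normal(27/40, 1/5)
obs 10: x=-5 → posterior Normal(7/44, 2/11)
obs 11: x=5/2 → posterior Normal(17/48, 1/6)
obs 12: x=9 → posterior Normal(53/52, 2/13)
obs 13: x=-1/2 → posterior Normal(51/56, 1/7)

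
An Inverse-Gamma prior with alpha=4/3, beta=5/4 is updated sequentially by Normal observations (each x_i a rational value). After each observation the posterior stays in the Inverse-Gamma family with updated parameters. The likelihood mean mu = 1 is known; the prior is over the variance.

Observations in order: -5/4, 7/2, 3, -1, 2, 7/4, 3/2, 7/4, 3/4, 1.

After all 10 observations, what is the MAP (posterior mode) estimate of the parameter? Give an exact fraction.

obs 1: x=-5/4 → posterior Inverse-Gamma(11/6, 121/32)
obs 2: x=7/2 → posterior Inverse-Gamma(7/3, 221/32)
obs 3: x=3 → posterior Inverse-Gamma(17/6, 285/32)
obs 4: x=-1 → posterior Inverse-Gamma(10/3, 349/32)
obs 5: x=2 → posterior Inverse-Gamma(23/6, 365/32)
obs 6: x=7/4 → posterior Inverse-Gamma(13/3, 187/16)
obs 7: x=3/2 → posterior Inverse-Gamma(29/6, 189/16)
obs 8: x=7/4 → posterior Inverse-Gamma(16/3, 387/32)
obs 9: x=3/4 → posterior Inverse-Gamma(35/6, 97/8)
obs 10: x=1 → posterior Inverse-Gamma(19/3, 97/8)

291/176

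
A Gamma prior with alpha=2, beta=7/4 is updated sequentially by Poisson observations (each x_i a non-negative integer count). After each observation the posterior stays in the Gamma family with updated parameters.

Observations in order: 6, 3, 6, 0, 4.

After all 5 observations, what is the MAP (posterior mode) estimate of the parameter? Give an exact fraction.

obs 1: x=6 → posterior Gamma(8, 11/4)
obs 2: x=3 → posterior Gamma(11, 15/4)
obs 3: x=6 → posterior Gamma(17, 19/4)
obs 4: x=0 → posterior Gamma(17, 23/4)
obs 5: x=4 → posterior Gamma(21, 27/4)

80/27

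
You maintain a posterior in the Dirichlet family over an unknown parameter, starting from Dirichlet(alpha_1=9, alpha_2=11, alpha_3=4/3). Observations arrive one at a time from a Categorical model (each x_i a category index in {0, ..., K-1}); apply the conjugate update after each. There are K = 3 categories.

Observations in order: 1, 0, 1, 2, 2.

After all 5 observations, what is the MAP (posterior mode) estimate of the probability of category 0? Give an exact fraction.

27/70

obs 1: x=1 → posterior Dirichlet(9, 12, 4/3)
obs 2: x=0 → posterior Dirichlet(10, 12, 4/3)
obs 3: x=1 → posterior Dirichlet(10, 13, 4/3)
obs 4: x=2 → posterior Dirichlet(10, 13, 7/3)
obs 5: x=2 → posterior Dirichlet(10, 13, 10/3)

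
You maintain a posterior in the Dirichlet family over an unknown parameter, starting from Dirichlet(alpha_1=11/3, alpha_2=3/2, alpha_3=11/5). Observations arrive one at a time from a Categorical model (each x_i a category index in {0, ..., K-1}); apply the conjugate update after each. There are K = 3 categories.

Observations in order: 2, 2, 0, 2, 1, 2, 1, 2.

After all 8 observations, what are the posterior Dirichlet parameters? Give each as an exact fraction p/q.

alpha_1=14/3, alpha_2=7/2, alpha_3=36/5

obs 1: x=2 → posterior Dirichlet(11/3, 3/2, 16/5)
obs 2: x=2 → posterior Dirichlet(11/3, 3/2, 21/5)
obs 3: x=0 → posterior Dirichlet(14/3, 3/2, 21/5)
obs 4: x=2 → posterior Dirichlet(14/3, 3/2, 26/5)
obs 5: x=1 → posterior Dirichlet(14/3, 5/2, 26/5)
obs 6: x=2 → posterior Dirichlet(14/3, 5/2, 31/5)
obs 7: x=1 → posterior Dirichlet(14/3, 7/2, 31/5)
obs 8: x=2 → posterior Dirichlet(14/3, 7/2, 36/5)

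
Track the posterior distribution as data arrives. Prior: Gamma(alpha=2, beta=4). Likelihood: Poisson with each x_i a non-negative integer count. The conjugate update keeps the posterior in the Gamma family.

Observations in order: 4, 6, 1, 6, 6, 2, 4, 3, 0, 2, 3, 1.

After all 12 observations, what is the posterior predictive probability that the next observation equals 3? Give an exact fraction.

16778038796558765500978301879582929065650105593364480/81152820641272625991922463475488672334362661535406513

obs 1: x=4 → posterior Gamma(6, 5)
obs 2: x=6 → posterior Gamma(12, 6)
obs 3: x=1 → posterior Gamma(13, 7)
obs 4: x=6 → posterior Gamma(19, 8)
obs 5: x=6 → posterior Gamma(25, 9)
obs 6: x=2 → posterior Gamma(27, 10)
obs 7: x=4 → posterior Gamma(31, 11)
obs 8: x=3 → posterior Gamma(34, 12)
obs 9: x=0 → posterior Gamma(34, 13)
obs 10: x=2 → posterior Gamma(36, 14)
obs 11: x=3 → posterior Gamma(39, 15)
obs 12: x=1 → posterior Gamma(40, 16)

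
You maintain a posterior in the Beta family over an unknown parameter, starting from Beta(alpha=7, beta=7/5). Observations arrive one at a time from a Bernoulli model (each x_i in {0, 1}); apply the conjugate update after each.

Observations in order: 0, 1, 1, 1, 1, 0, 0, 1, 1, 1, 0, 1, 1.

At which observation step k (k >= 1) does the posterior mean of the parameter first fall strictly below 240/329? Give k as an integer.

obs 1: x=0 → posterior Beta(7, 12/5)
obs 2: x=1 → posterior Beta(8, 12/5)
obs 3: x=1 → posterior Beta(9, 12/5)
obs 4: x=1 → posterior Beta(10, 12/5)
obs 5: x=1 → posterior Beta(11, 12/5)
obs 6: x=0 → posterior Beta(11, 17/5)
obs 7: x=0 → posterior Beta(11, 22/5)
obs 8: x=1 → posterior Beta(12, 22/5)
obs 9: x=1 → posterior Beta(13, 22/5)
obs 10: x=1 → posterior Beta(14, 22/5)
obs 11: x=0 → posterior Beta(14, 27/5)
obs 12: x=1 → posterior Beta(15, 27/5)
obs 13: x=1 → posterior Beta(16, 27/5)

k = 7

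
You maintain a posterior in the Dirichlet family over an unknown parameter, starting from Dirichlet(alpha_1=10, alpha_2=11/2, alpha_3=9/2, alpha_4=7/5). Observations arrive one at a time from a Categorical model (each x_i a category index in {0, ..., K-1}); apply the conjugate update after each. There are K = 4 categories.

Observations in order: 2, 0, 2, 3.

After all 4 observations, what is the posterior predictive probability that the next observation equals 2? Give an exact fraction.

65/254

obs 1: x=2 → posterior Dirichlet(10, 11/2, 11/2, 7/5)
obs 2: x=0 → posterior Dirichlet(11, 11/2, 11/2, 7/5)
obs 3: x=2 → posterior Dirichlet(11, 11/2, 13/2, 7/5)
obs 4: x=3 → posterior Dirichlet(11, 11/2, 13/2, 12/5)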